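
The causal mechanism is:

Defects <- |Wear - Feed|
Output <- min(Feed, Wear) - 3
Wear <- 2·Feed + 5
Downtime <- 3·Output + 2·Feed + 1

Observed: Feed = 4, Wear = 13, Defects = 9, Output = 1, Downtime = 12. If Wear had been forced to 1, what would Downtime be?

do(Wear=1) replaces the equation Wear <- 2·Feed + 5 with the constant Wear = 1.
Output = min(Feed, Wear) - 3  [with Feed=4, Wear=1]  = -2
Downtime = 3·Output + 2·Feed + 1  [with Output=-2, Feed=4]  = 3

3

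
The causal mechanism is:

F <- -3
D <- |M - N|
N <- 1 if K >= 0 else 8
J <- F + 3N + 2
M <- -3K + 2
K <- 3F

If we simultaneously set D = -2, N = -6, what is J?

-19

Setting D = -2, N = -6 by intervention discards those variables' equations.
J = F + 3N + 2  [with F=-3, N=-6]  = -19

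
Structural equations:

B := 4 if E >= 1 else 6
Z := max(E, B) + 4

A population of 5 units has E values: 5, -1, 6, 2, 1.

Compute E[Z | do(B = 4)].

Under do(B=4), B's equation is replaced by B=4 for every unit. Per-unit Z: 9, 8, 10, 8, 8. Mean = 8.6.

8.6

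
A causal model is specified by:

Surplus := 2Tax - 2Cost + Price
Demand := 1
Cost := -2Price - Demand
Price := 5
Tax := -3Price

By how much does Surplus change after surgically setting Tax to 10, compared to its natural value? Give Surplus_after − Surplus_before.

50

Intervening sets Tax = 10 and removes its equation (Tax := -3Price).
Cost = -2Price - Demand  [with Price=5, Demand=1]  = -11
Surplus = 2Tax - 2Cost + Price  [with Tax=10, Cost=-11, Price=5]  = 47
Without intervention: Cost = -2Price - Demand  [with Price=5, Demand=1]  = -11; Tax = -3Price  [with Price=5]  = -15; Surplus = 2Tax - 2Cost + Price  [with Tax=-15, Cost=-11, Price=5]  = -3.
Change = 47 − (-3) = 50.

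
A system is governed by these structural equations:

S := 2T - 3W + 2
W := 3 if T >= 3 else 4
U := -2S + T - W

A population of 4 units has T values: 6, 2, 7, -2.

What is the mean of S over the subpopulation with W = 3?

6

Observing W=3 restricts to units where W's equation naturally yields 3: T ∈ {6, 7}. In that subpopulation S = 5, 7, mean 6.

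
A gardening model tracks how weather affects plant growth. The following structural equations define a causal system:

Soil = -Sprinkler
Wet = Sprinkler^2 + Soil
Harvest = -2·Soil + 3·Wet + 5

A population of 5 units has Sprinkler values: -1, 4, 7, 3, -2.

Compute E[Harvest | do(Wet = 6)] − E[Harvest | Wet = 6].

The intervention sets Wet=6 in all 5 units regardless of Sprinkler. Recomputing Harvest per unit gives 21, 31, 37, 29, 19; average 27.4.
E[Harvest|Wet=6] averages over only the 2 units with Wet=6 (Sprinkler = 3, -2): Harvest = 29, 19, mean 24.
Difference = 27.4 − 24 = 3.4.

3.4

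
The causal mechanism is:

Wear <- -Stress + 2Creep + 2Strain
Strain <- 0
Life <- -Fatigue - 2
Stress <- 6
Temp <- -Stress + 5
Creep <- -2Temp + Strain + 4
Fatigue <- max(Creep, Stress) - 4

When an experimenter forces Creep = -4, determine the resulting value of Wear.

Intervening sets Creep = -4 and removes its equation (Creep <- -2Temp + Strain + 4).
Wear = -Stress + 2Creep + 2Strain  [with Stress=6, Creep=-4, Strain=0]  = -14

-14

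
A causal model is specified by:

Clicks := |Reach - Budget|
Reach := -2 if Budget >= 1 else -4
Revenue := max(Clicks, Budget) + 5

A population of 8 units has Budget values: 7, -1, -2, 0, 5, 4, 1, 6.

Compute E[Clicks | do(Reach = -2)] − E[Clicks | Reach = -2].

-2.1

The intervention sets Reach=-2 in all 8 units regardless of Budget. Recomputing Clicks per unit gives 9, 1, 0, 2, 7, 6, 3, 8; average 4.5.
E[Clicks|Reach=-2] averages over only the 5 units with Reach=-2 (Budget = 7, 5, 4, 1, 6): Clicks = 9, 7, 6, 3, 8, mean 6.6.
Difference = 4.5 − 6.6 = -2.1.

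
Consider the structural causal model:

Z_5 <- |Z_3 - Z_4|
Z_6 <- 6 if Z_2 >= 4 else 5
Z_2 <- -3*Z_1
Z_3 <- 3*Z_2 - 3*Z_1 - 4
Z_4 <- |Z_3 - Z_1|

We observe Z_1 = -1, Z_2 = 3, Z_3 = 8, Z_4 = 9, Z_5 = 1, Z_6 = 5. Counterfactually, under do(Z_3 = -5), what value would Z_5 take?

9

do(Z_3=-5) replaces the equation Z_3 <- 3*Z_2 - 3*Z_1 - 4 with the constant Z_3 = -5.
Z_4 = |Z_3 - Z_1|  [with Z_3=-5, Z_1=-1]  = 4
Z_5 = |Z_3 - Z_4|  [with Z_3=-5, Z_4=4]  = 9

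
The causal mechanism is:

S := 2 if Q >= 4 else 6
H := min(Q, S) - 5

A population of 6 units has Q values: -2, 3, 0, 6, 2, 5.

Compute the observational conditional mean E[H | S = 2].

-3

E[H|S=2] averages over only the 2 units with S=2 (Q = 6, 5): H = -3, -3, mean -3.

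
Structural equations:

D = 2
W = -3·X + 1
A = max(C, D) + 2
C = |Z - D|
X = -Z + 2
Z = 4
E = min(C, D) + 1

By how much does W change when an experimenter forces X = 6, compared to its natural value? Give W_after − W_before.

The intervention breaks the incoming arrows to X: X = -Z + 2 no longer applies, and X = 6.
W = -3·X + 1  [with X=6]  = -17
Without intervention: X = -Z + 2  [with Z=4]  = -2; W = -3·X + 1  [with X=-2]  = 7.
Change = -17 − 7 = -24.

-24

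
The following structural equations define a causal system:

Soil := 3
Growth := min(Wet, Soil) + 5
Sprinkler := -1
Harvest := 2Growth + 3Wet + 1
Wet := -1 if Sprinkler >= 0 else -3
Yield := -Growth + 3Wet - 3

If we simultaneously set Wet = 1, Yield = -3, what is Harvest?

Setting Wet = 1, Yield = -3 by intervention discards those variables' equations.
Growth = min(Wet, Soil) + 5  [with Wet=1, Soil=3]  = 6
Harvest = 2Growth + 3Wet + 1  [with Growth=6, Wet=1]  = 16

16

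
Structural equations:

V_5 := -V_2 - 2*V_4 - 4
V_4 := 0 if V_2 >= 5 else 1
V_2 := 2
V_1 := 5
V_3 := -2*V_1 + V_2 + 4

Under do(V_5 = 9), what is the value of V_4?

The intervention breaks the incoming arrows to V_5: V_5 := -V_2 - 2*V_4 - 4 no longer applies, and V_5 = 9.
Since V_4 is not a descendant of the intervened variable, it is unaffected.
V_4 = 0 if V_2 >= 5 else 1  [with V_2=2]  = 1

1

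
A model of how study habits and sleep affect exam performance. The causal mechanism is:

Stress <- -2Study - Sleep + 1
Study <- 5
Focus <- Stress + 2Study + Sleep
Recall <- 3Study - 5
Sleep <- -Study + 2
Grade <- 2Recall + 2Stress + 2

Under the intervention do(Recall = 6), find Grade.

The intervention breaks the incoming arrows to Recall: Recall <- 3Study - 5 no longer applies, and Recall = 6.
Sleep = -Study + 2  [with Study=5]  = -3
Stress = -2Study - Sleep + 1  [with Study=5, Sleep=-3]  = -6
Grade = 2Recall + 2Stress + 2  [with Recall=6, Stress=-6]  = 2

2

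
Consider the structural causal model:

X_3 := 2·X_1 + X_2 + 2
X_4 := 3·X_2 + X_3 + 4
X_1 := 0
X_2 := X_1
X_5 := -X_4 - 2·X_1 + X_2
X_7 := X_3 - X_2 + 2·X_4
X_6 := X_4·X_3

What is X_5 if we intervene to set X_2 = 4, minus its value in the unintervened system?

-12

do(X_2=4) replaces the equation X_2 := X_1 with the constant X_2 = 4.
X_3 = 2·X_1 + X_2 + 2  [with X_1=0, X_2=4]  = 6
X_4 = 3·X_2 + X_3 + 4  [with X_2=4, X_3=6]  = 22
X_5 = -X_4 - 2·X_1 + X_2  [with X_4=22, X_1=0, X_2=4]  = -18
Without intervention: X_2 = X_1  [with X_1=0]  = 0; X_3 = 2·X_1 + X_2 + 2  [with X_1=0, X_2=0]  = 2; X_4 = 3·X_2 + X_3 + 4  [with X_2=0, X_3=2]  = 6; X_5 = -X_4 - 2·X_1 + X_2  [with X_4=6, X_1=0, X_2=0]  = -6.
Change = -18 − (-6) = -12.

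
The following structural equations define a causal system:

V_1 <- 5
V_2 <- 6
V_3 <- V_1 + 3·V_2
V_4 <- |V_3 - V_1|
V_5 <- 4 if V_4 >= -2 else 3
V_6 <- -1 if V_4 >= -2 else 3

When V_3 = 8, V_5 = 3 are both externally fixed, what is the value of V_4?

The joint intervention fixes V_3 = 8, V_5 = 3, removing each variable's own equation.
V_4 = |V_3 - V_1|  [with V_3=8, V_1=5]  = 3

3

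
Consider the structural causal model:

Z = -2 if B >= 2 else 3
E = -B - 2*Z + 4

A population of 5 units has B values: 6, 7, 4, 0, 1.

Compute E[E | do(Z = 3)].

Every unit gets Z=3 under the intervention. E values become -8, -9, -6, -2, -3; E[E|do(Z=3)] = -5.6.

-5.6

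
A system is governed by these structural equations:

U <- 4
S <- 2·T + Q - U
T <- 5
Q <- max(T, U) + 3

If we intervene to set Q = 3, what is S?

9

The intervention breaks the incoming arrows to Q: Q <- max(T, U) + 3 no longer applies, and Q = 3.
S = 2·T + Q - U  [with T=5, Q=3, U=4]  = 9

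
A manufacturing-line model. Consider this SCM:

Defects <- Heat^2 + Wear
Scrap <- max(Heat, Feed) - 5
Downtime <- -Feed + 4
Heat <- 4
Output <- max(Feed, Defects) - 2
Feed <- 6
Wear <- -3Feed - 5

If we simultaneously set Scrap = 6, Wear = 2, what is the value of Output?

The joint intervention fixes Scrap = 6, Wear = 2, removing each variable's own equation.
Defects = Heat^2 + Wear  [with Heat=4, Wear=2]  = 18
Output = max(Feed, Defects) - 2  [with Feed=6, Defects=18]  = 16

16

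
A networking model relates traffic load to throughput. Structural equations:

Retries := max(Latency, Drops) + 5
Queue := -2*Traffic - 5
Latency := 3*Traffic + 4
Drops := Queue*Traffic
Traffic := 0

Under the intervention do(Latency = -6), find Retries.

do(Latency=-6) replaces the equation Latency := 3*Traffic + 4 with the constant Latency = -6.
Queue = -2*Traffic - 5  [with Traffic=0]  = -5
Drops = Queue*Traffic  [with Queue=-5, Traffic=0]  = 0
Retries = max(Latency, Drops) + 5  [with Latency=-6, Drops=0]  = 5

5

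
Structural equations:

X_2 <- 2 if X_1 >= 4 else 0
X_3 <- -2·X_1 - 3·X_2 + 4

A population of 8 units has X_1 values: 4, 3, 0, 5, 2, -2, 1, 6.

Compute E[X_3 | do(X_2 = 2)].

Under do(X_2=2), X_2's equation is replaced by X_2=2 for every unit. Per-unit X_3: -10, -8, -2, -12, -6, 2, -4, -14. Mean = -6.75.

-6.75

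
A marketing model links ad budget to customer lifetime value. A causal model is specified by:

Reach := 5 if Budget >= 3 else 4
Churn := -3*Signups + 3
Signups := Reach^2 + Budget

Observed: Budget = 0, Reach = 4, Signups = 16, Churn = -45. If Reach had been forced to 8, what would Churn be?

Under do(Reach=8), the mechanism Reach := 5 if Budget >= 3 else 4 is discarded; Reach is fixed at 8.
Signups = Reach^2 + Budget  [with Reach=8, Budget=0]  = 64
Churn = -3*Signups + 3  [with Signups=64]  = -189

-189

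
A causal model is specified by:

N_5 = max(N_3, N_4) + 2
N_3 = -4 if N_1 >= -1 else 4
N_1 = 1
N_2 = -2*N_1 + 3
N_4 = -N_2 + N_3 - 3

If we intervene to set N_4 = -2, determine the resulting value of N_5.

Intervening sets N_4 = -2 and removes its equation (N_4 = -N_2 + N_3 - 3).
N_3 = -4 if N_1 >= -1 else 4  [with N_1=1]  = -4
N_5 = max(N_3, N_4) + 2  [with N_3=-4, N_4=-2]  = 0

0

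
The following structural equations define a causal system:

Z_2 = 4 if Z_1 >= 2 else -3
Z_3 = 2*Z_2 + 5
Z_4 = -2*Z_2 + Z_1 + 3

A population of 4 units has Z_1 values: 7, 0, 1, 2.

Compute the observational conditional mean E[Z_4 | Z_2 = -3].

Observing Z_2=-3 restricts to units where Z_2's equation naturally yields -3: Z_1 ∈ {0, 1}. In that subpopulation Z_4 = 9, 10, mean 9.5.

9.5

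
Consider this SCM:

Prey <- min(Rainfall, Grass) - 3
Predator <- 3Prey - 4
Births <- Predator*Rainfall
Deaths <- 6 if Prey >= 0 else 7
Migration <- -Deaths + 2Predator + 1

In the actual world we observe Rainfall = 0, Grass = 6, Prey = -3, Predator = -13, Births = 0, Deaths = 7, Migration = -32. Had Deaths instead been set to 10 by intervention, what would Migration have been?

Intervening sets Deaths = 10 and removes its equation (Deaths <- 6 if Prey >= 0 else 7).
Prey = min(Rainfall, Grass) - 3  [with Rainfall=0, Grass=6]  = -3
Predator = 3Prey - 4  [with Prey=-3]  = -13
Migration = -Deaths + 2Predator + 1  [with Deaths=10, Predator=-13]  = -35

-35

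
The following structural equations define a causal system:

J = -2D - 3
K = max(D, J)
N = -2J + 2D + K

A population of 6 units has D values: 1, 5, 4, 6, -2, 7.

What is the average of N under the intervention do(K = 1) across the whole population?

28

The intervention sets K=1 in all 6 units regardless of D. Recomputing N per unit gives 13, 37, 31, 43, -5, 49; average 28.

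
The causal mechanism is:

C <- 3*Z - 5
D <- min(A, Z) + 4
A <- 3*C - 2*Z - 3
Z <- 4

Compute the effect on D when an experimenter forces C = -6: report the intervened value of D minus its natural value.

Under do(C=-6), the mechanism C <- 3*Z - 5 is discarded; C is fixed at -6.
A = 3*C - 2*Z - 3  [with C=-6, Z=4]  = -29
D = min(A, Z) + 4  [with A=-29, Z=4]  = -25
Without intervention: C = 3*Z - 5  [with Z=4]  = 7; A = 3*C - 2*Z - 3  [with C=7, Z=4]  = 10; D = min(A, Z) + 4  [with A=10, Z=4]  = 8.
Change = -25 − 8 = -33.

-33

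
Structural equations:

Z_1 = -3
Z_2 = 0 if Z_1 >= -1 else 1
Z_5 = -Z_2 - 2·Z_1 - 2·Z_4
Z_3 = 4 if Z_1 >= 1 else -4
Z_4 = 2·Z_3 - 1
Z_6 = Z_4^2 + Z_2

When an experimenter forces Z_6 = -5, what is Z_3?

-4

do(Z_6=-5) replaces the equation Z_6 = Z_4^2 + Z_2 with the constant Z_6 = -5.
Z_3 is not downstream of the intervention, so its value is determined by the original equations.
Z_3 = 4 if Z_1 >= 1 else -4  [with Z_1=-3]  = -4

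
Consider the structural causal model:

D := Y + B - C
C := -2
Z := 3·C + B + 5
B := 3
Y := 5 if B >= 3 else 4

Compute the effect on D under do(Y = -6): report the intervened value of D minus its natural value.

-11

The intervention breaks the incoming arrows to Y: Y := 5 if B >= 3 else 4 no longer applies, and Y = -6.
D = Y + B - C  [with Y=-6, B=3, C=-2]  = -1
Without intervention: Y = 5 if B >= 3 else 4  [with B=3]  = 5; D = Y + B - C  [with Y=5, B=3, C=-2]  = 10.
Change = -1 − 10 = -11.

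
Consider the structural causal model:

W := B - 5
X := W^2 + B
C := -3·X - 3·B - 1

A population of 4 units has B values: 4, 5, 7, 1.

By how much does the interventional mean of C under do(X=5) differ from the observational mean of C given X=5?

Under do(X=5), X's equation is replaced by X=5 for every unit. Per-unit C: -28, -31, -37, -19. Mean = -28.75.
Observing X=5 restricts to units where X's equation naturally yields 5: B ∈ {4, 5}. In that subpopulation C = -28, -31, mean -29.5.
Difference = -28.75 − (-29.5) = 0.75.

0.75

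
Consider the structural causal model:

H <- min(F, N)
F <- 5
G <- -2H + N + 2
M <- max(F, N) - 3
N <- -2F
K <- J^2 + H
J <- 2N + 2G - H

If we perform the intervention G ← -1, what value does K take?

The intervention breaks the incoming arrows to G: G <- -2H + N + 2 no longer applies, and G = -1.
N = -2F  [with F=5]  = -10
H = min(F, N)  [with F=5, N=-10]  = -10
J = 2N + 2G - H  [with N=-10, G=-1, H=-10]  = -12
K = J^2 + H  [with J=-12, H=-10]  = 134

134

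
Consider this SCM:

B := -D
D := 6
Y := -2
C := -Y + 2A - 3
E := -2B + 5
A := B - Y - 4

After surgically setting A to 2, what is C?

3

Under do(A=2), the mechanism A := B - Y - 4 is discarded; A is fixed at 2.
C = -Y + 2A - 3  [with Y=-2, A=2]  = 3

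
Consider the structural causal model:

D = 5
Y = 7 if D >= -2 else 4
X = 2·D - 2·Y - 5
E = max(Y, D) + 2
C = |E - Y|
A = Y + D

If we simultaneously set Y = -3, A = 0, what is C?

10

Setting Y = -3, A = 0 by intervention discards those variables' equations.
E = max(Y, D) + 2  [with Y=-3, D=5]  = 7
C = |E - Y|  [with E=7, Y=-3]  = 10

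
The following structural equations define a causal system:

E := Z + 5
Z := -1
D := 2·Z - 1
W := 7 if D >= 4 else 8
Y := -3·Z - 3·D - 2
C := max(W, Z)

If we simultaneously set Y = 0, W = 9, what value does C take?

9

Setting Y = 0, W = 9 by intervention discards those variables' equations.
C = max(W, Z)  [with W=9, Z=-1]  = 9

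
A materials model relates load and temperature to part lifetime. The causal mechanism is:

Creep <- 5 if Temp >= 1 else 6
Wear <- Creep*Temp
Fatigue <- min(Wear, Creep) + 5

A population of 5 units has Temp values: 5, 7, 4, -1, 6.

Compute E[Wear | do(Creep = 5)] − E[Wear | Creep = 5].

Every unit gets Creep=5 under the intervention. Wear values become 25, 35, 20, -5, 30; E[Wear|do(Creep=5)] = 21.
Observing Creep=5 restricts to units where Creep's equation naturally yields 5: Temp ∈ {5, 7, 4, 6}. In that subpopulation Wear = 25, 35, 20, 30, mean 27.5.
Difference = 21 − 27.5 = -6.5.

-6.5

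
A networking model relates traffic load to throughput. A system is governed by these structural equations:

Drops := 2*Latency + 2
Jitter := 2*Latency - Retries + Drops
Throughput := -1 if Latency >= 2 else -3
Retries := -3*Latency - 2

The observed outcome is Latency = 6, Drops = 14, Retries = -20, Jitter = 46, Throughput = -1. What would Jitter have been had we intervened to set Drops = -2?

30

Under do(Drops=-2), the mechanism Drops := 2*Latency + 2 is discarded; Drops is fixed at -2.
Retries = -3*Latency - 2  [with Latency=6]  = -20
Jitter = 2*Latency - Retries + Drops  [with Latency=6, Retries=-20, Drops=-2]  = 30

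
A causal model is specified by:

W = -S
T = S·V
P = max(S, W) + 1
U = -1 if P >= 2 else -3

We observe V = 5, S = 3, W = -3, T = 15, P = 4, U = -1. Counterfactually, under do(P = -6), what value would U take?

-3

The intervention breaks the incoming arrows to P: P = max(S, W) + 1 no longer applies, and P = -6.
U = -1 if P >= 2 else -3  [with P=-6]  = -3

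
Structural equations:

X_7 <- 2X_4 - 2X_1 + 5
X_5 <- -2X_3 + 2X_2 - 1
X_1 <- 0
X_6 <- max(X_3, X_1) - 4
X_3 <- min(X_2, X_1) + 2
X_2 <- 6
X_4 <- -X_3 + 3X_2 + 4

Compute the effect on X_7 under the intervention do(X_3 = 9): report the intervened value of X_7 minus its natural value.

The intervention breaks the incoming arrows to X_3: X_3 <- min(X_2, X_1) + 2 no longer applies, and X_3 = 9.
X_4 = -X_3 + 3X_2 + 4  [with X_3=9, X_2=6]  = 13
X_7 = 2X_4 - 2X_1 + 5  [with X_4=13, X_1=0]  = 31
Without intervention: X_3 = min(X_2, X_1) + 2  [with X_2=6, X_1=0]  = 2; X_4 = -X_3 + 3X_2 + 4  [with X_3=2, X_2=6]  = 20; X_7 = 2X_4 - 2X_1 + 5  [with X_4=20, X_1=0]  = 45.
Change = 31 − 45 = -14.

-14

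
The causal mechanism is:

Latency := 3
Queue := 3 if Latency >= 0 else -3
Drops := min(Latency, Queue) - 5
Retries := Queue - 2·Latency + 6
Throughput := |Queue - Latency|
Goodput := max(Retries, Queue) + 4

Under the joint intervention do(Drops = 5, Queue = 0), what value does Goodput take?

Setting Drops = 5, Queue = 0 by intervention discards those variables' equations.
Retries = Queue - 2·Latency + 6  [with Queue=0, Latency=3]  = 0
Goodput = max(Retries, Queue) + 4  [with Retries=0, Queue=0]  = 4

4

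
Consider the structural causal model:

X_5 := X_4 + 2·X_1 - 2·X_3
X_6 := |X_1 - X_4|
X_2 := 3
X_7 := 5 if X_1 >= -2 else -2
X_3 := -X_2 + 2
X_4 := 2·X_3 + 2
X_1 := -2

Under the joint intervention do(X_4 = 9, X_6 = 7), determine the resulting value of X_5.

Setting X_4 = 9, X_6 = 7 by intervention discards those variables' equations.
X_3 = -X_2 + 2  [with X_2=3]  = -1
X_5 = X_4 + 2·X_1 - 2·X_3  [with X_4=9, X_1=-2, X_3=-1]  = 7

7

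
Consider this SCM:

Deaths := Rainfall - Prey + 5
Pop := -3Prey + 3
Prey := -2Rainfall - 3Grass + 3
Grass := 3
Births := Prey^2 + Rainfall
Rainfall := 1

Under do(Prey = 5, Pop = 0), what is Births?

26

Setting Prey = 5, Pop = 0 by intervention discards those variables' equations.
Births = Prey^2 + Rainfall  [with Prey=5, Rainfall=1]  = 26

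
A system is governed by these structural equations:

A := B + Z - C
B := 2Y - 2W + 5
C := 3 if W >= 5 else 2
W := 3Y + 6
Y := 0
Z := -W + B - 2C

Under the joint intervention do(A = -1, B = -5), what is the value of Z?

-17

Setting A = -1, B = -5 by intervention discards those variables' equations.
W = 3Y + 6  [with Y=0]  = 6
C = 3 if W >= 5 else 2  [with W=6]  = 3
Z = -W + B - 2C  [with W=6, B=-5, C=3]  = -17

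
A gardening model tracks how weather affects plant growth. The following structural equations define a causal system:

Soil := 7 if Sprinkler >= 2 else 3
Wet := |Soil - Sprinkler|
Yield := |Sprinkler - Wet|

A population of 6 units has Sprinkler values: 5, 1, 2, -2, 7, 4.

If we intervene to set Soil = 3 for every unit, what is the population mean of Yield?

The intervention sets Soil=3 in all 6 units regardless of Sprinkler. Recomputing Yield per unit gives 3, 1, 1, 7, 3, 3; average 3.

3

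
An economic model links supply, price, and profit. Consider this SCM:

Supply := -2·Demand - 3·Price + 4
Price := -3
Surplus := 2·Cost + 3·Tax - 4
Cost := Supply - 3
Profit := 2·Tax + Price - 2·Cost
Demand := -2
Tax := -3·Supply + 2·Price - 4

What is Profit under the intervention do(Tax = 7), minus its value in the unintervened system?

136

The intervention breaks the incoming arrows to Tax: Tax := -3·Supply + 2·Price - 4 no longer applies, and Tax = 7.
Supply = -2·Demand - 3·Price + 4  [with Demand=-2, Price=-3]  = 17
Cost = Supply - 3  [with Supply=17]  = 14
Profit = 2·Tax + Price - 2·Cost  [with Tax=7, Price=-3, Cost=14]  = -17
Without intervention: Supply = -2·Demand - 3·Price + 4  [with Demand=-2, Price=-3]  = 17; Cost = Supply - 3  [with Supply=17]  = 14; Tax = -3·Supply + 2·Price - 4  [with Supply=17, Price=-3]  = -61; Profit = 2·Tax + Price - 2·Cost  [with Tax=-61, Price=-3, Cost=14]  = -153.
Change = -17 − (-153) = 136.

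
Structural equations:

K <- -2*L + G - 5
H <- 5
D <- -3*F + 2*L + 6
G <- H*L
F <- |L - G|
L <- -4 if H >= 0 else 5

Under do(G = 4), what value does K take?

do(G=4) replaces the equation G <- H*L with the constant G = 4.
L = -4 if H >= 0 else 5  [with H=5]  = -4
K = -2*L + G - 5  [with L=-4, G=4]  = 7

7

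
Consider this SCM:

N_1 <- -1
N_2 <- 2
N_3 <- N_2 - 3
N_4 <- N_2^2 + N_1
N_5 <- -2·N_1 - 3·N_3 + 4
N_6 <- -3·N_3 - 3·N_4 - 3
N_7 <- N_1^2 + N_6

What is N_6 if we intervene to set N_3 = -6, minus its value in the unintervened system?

The intervention breaks the incoming arrows to N_3: N_3 <- N_2 - 3 no longer applies, and N_3 = -6.
N_4 = N_2^2 + N_1  [with N_2=2, N_1=-1]  = 3
N_6 = -3·N_3 - 3·N_4 - 3  [with N_3=-6, N_4=3]  = 6
Without intervention: N_3 = N_2 - 3  [with N_2=2]  = -1; N_4 = N_2^2 + N_1  [with N_2=2, N_1=-1]  = 3; N_6 = -3·N_3 - 3·N_4 - 3  [with N_3=-1, N_4=3]  = -9.
Change = 6 − (-9) = 15.

15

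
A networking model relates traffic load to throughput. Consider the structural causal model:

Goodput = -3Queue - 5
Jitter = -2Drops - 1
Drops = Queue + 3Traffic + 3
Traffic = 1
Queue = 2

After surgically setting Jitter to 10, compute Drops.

8

Under do(Jitter=10), the mechanism Jitter = -2Drops - 1 is discarded; Jitter is fixed at 10.
Since Drops is not a descendant of the intervened variable, it is unaffected.
Drops = Queue + 3Traffic + 3  [with Queue=2, Traffic=1]  = 8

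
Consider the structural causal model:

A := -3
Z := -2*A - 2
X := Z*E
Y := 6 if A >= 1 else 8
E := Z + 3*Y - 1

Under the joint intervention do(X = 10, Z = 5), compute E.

28

Setting X = 10, Z = 5 by intervention discards those variables' equations.
Y = 6 if A >= 1 else 8  [with A=-3]  = 8
E = Z + 3*Y - 1  [with Z=5, Y=8]  = 28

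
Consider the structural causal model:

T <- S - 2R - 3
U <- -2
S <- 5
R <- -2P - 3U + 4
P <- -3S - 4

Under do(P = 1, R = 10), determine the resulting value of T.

-18

Setting P = 1, R = 10 by intervention discards those variables' equations.
T = S - 2R - 3  [with S=5, R=10]  = -18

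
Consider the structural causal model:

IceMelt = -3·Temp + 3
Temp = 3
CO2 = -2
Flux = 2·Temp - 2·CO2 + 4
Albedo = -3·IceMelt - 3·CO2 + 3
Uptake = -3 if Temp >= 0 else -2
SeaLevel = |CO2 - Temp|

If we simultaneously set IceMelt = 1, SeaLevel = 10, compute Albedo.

6

The joint intervention fixes IceMelt = 1, SeaLevel = 10, removing each variable's own equation.
Albedo = -3·IceMelt - 3·CO2 + 3  [with IceMelt=1, CO2=-2]  = 6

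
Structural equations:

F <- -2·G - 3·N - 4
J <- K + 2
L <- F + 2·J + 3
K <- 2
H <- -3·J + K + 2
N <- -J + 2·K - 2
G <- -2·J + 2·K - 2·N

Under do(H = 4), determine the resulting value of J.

do(H=4) replaces the equation H <- -3·J + K + 2 with the constant H = 4.
J is not downstream of the intervention, so its value is determined by the original equations.
J = K + 2  [with K=2]  = 4

4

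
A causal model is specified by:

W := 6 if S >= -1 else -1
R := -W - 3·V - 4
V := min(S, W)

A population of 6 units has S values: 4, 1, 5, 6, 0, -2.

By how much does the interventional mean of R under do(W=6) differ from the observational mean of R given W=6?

Under do(W=6), W's equation is replaced by W=6 for every unit. Per-unit R: -22, -13, -25, -28, -10, -4. Mean = -17.
Conditioning on W=6 selects the 5 unit(s) with S ∈ {4, 1, 5, 6, 0}. Their R values: -22, -13, -25, -28, -10. Mean = -19.6.
Difference = -17 − (-19.6) = 2.6.

2.6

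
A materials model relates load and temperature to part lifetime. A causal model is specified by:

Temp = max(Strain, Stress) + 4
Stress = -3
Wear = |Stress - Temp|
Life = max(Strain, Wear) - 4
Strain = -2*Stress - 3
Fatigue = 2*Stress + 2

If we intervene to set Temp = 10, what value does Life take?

The intervention breaks the incoming arrows to Temp: Temp = max(Strain, Stress) + 4 no longer applies, and Temp = 10.
Strain = -2*Stress - 3  [with Stress=-3]  = 3
Wear = |Stress - Temp|  [with Stress=-3, Temp=10]  = 13
Life = max(Strain, Wear) - 4  [with Strain=3, Wear=13]  = 9

9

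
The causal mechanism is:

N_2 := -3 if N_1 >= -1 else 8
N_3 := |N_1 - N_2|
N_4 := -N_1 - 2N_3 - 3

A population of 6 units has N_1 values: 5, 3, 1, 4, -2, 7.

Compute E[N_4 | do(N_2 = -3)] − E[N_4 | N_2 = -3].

3

Every unit gets N_2=-3 under the intervention. N_4 values become -24, -18, -12, -21, -3, -30; E[N_4|do(N_2=-3)] = -18.
E[N_4|N_2=-3] averages over only the 5 units with N_2=-3 (N_1 = 5, 3, 1, 4, 7): N_4 = -24, -18, -12, -21, -30, mean -21.
Difference = -18 − (-21) = 3.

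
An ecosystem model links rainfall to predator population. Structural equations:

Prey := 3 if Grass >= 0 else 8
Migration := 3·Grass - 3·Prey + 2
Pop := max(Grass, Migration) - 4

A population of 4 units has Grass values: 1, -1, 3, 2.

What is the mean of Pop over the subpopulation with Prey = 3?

-2

Conditioning on Prey=3 selects the 3 unit(s) with Grass ∈ {1, 3, 2}. Their Pop values: -3, -1, -2. Mean = -2.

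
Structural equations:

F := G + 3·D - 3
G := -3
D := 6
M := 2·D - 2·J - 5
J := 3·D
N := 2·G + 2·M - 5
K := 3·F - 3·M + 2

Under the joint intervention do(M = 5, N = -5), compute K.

Under do(M = 5, N = -5), each intervened variable's structural equation is replaced by its fixed value.
F = G + 3·D - 3  [with G=-3, D=6]  = 12
K = 3·F - 3·M + 2  [with F=12, M=5]  = 23

23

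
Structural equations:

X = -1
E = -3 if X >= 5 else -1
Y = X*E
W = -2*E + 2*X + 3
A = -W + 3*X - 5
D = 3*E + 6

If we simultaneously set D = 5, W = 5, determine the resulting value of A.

-13

Setting D = 5, W = 5 by intervention discards those variables' equations.
A = -W + 3*X - 5  [with W=5, X=-1]  = -13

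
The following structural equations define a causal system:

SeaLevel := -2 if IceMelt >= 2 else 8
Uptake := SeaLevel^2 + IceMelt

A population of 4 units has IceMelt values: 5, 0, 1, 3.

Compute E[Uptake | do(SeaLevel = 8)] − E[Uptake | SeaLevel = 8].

do(SeaLevel=8) breaks SeaLevel's dependence on IceMelt. With SeaLevel=8 fixed, Uptake across the units is 69, 64, 65, 67, mean 66.25.
Conditioning on SeaLevel=8 selects the 2 unit(s) with IceMelt ∈ {0, 1}. Their Uptake values: 64, 65. Mean = 64.5.
Difference = 66.25 − 64.5 = 1.75.

1.75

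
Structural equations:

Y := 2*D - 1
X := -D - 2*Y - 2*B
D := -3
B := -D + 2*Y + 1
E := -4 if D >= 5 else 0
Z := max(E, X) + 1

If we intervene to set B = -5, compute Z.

28

The intervention breaks the incoming arrows to B: B := -D + 2*Y + 1 no longer applies, and B = -5.
Y = 2*D - 1  [with D=-3]  = -7
X = -D - 2*Y - 2*B  [with D=-3, Y=-7, B=-5]  = 27
E = -4 if D >= 5 else 0  [with D=-3]  = 0
Z = max(E, X) + 1  [with E=0, X=27]  = 28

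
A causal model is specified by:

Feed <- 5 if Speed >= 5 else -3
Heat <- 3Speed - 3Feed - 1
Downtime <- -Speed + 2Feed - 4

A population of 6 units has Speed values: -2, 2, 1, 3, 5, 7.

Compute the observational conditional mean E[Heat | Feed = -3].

E[Heat|Feed=-3] averages over only the 4 units with Feed=-3 (Speed = -2, 2, 1, 3): Heat = 2, 14, 11, 17, mean 11.

11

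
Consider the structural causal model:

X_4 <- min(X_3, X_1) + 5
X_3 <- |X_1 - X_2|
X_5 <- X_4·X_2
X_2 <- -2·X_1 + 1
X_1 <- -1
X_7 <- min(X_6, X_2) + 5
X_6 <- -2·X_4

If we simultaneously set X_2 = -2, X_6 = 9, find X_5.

-8

Setting X_2 = -2, X_6 = 9 by intervention discards those variables' equations.
X_3 = |X_1 - X_2|  [with X_1=-1, X_2=-2]  = 1
X_4 = min(X_3, X_1) + 5  [with X_3=1, X_1=-1]  = 4
X_5 = X_4·X_2  [with X_4=4, X_2=-2]  = -8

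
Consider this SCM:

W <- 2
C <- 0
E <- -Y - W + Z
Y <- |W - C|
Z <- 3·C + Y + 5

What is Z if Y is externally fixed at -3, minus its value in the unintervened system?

-5

The intervention breaks the incoming arrows to Y: Y <- |W - C| no longer applies, and Y = -3.
Z = 3·C + Y + 5  [with C=0, Y=-3]  = 2
Without intervention: Y = |W - C|  [with W=2, C=0]  = 2; Z = 3·C + Y + 5  [with C=0, Y=2]  = 7.
Change = 2 − 7 = -5.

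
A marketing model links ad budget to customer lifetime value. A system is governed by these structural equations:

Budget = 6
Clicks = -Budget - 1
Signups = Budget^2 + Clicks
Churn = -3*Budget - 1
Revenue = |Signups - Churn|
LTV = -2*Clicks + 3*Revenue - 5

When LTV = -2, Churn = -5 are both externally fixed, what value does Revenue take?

34

Setting LTV = -2, Churn = -5 by intervention discards those variables' equations.
Clicks = -Budget - 1  [with Budget=6]  = -7
Signups = Budget^2 + Clicks  [with Budget=6, Clicks=-7]  = 29
Revenue = |Signups - Churn|  [with Signups=29, Churn=-5]  = 34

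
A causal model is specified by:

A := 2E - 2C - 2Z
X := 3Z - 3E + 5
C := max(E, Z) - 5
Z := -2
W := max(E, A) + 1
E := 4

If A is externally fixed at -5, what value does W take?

Under do(A=-5), the mechanism A := 2E - 2C - 2Z is discarded; A is fixed at -5.
W = max(E, A) + 1  [with E=4, A=-5]  = 5

5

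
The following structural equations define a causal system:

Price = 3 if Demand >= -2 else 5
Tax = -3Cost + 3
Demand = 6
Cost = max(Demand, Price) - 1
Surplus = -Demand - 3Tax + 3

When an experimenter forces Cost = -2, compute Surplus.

-30

do(Cost=-2) replaces the equation Cost = max(Demand, Price) - 1 with the constant Cost = -2.
Tax = -3Cost + 3  [with Cost=-2]  = 9
Surplus = -Demand - 3Tax + 3  [with Demand=6, Tax=9]  = -30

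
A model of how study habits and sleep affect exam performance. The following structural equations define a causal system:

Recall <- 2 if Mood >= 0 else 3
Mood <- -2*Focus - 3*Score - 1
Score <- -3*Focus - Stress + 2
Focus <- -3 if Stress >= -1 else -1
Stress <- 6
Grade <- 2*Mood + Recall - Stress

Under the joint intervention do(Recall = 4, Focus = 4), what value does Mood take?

39

Setting Recall = 4, Focus = 4 by intervention discards those variables' equations.
Score = -3*Focus - Stress + 2  [with Focus=4, Stress=6]  = -16
Mood = -2*Focus - 3*Score - 1  [with Focus=4, Score=-16]  = 39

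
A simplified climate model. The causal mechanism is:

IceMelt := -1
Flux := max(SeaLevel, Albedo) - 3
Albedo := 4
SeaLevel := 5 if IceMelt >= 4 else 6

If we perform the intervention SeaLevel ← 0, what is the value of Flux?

1

The intervention breaks the incoming arrows to SeaLevel: SeaLevel := 5 if IceMelt >= 4 else 6 no longer applies, and SeaLevel = 0.
Flux = max(SeaLevel, Albedo) - 3  [with SeaLevel=0, Albedo=4]  = 1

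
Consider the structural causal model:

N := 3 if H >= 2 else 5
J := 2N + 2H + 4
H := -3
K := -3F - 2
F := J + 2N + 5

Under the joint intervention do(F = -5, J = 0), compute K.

13

The joint intervention fixes F = -5, J = 0, removing each variable's own equation.
K = -3F - 2  [with F=-5]  = 13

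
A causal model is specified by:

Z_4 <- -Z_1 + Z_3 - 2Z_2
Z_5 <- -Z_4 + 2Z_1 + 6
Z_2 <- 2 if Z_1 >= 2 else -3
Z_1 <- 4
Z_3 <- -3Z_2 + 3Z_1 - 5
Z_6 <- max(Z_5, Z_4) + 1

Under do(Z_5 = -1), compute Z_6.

The intervention breaks the incoming arrows to Z_5: Z_5 <- -Z_4 + 2Z_1 + 6 no longer applies, and Z_5 = -1.
Z_2 = 2 if Z_1 >= 2 else -3  [with Z_1=4]  = 2
Z_3 = -3Z_2 + 3Z_1 - 5  [with Z_2=2, Z_1=4]  = 1
Z_4 = -Z_1 + Z_3 - 2Z_2  [with Z_1=4, Z_3=1, Z_2=2]  = -7
Z_6 = max(Z_5, Z_4) + 1  [with Z_5=-1, Z_4=-7]  = 0

0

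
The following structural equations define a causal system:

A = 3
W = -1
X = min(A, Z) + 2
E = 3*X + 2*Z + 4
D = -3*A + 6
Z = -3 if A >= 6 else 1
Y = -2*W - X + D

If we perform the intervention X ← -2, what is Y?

The intervention breaks the incoming arrows to X: X = min(A, Z) + 2 no longer applies, and X = -2.
D = -3*A + 6  [with A=3]  = -3
Y = -2*W - X + D  [with W=-1, X=-2, D=-3]  = 1

1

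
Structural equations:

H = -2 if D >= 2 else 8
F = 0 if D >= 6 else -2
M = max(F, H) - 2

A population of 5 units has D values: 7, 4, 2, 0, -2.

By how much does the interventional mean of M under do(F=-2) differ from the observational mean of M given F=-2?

-1

Under do(F=-2), F's equation is replaced by F=-2 for every unit. Per-unit M: -4, -4, -4, 6, 6. Mean = 0.
Conditioning on F=-2 selects the 4 unit(s) with D ∈ {4, 2, 0, -2}. Their M values: -4, -4, 6, 6. Mean = 1.
Difference = 0 − 1 = -1.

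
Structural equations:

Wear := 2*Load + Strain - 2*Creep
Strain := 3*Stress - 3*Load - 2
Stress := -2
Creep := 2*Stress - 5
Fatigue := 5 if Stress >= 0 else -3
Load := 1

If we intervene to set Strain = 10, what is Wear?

30

do(Strain=10) replaces the equation Strain := 3*Stress - 3*Load - 2 with the constant Strain = 10.
Creep = 2*Stress - 5  [with Stress=-2]  = -9
Wear = 2*Load + Strain - 2*Creep  [with Load=1, Strain=10, Creep=-9]  = 30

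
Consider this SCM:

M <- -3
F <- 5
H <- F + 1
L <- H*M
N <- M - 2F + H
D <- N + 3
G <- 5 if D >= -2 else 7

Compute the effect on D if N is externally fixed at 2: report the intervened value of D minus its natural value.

9

The intervention breaks the incoming arrows to N: N <- M - 2F + H no longer applies, and N = 2.
D = N + 3  [with N=2]  = 5
Without intervention: H = F + 1  [with F=5]  = 6; N = M - 2F + H  [with M=-3, F=5, H=6]  = -7; D = N + 3  [with N=-7]  = -4.
Change = 5 − (-4) = 9.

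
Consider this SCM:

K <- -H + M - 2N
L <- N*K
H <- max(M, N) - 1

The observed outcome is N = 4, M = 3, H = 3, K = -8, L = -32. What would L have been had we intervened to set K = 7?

28

Intervening sets K = 7 and removes its equation (K <- -H + M - 2N).
L = N*K  [with N=4, K=7]  = 28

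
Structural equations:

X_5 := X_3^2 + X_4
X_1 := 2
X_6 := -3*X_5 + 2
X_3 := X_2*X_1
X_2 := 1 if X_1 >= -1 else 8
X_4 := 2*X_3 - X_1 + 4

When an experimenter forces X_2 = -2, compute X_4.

Under do(X_2=-2), the mechanism X_2 := 1 if X_1 >= -1 else 8 is discarded; X_2 is fixed at -2.
X_3 = X_2*X_1  [with X_2=-2, X_1=2]  = -4
X_4 = 2*X_3 - X_1 + 4  [with X_3=-4, X_1=2]  = -6

-6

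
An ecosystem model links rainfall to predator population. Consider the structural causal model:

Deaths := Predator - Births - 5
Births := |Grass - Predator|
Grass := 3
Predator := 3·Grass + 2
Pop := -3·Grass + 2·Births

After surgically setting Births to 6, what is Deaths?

0

The intervention breaks the incoming arrows to Births: Births := |Grass - Predator| no longer applies, and Births = 6.
Predator = 3·Grass + 2  [with Grass=3]  = 11
Deaths = Predator - Births - 5  [with Predator=11, Births=6]  = 0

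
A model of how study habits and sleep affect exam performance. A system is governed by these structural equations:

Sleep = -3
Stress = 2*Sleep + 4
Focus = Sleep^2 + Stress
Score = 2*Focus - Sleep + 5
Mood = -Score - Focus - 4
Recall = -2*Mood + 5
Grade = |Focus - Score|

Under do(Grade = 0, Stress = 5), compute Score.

Under do(Grade = 0, Stress = 5), each intervened variable's structural equation is replaced by its fixed value.
Focus = Sleep^2 + Stress  [with Sleep=-3, Stress=5]  = 14
Score = 2*Focus - Sleep + 5  [with Focus=14, Sleep=-3]  = 36

36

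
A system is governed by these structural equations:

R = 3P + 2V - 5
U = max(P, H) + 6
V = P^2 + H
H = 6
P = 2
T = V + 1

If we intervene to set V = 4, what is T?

The intervention breaks the incoming arrows to V: V = P^2 + H no longer applies, and V = 4.
T = V + 1  [with V=4]  = 5

5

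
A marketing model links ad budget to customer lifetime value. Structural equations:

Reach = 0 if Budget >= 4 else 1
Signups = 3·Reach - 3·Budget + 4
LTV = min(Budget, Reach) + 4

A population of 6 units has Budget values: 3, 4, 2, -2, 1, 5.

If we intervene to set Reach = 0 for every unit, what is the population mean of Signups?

-2.5

Under do(Reach=0), Reach's equation is replaced by Reach=0 for every unit. Per-unit Signups: -5, -8, -2, 10, 1, -11. Mean = -2.5.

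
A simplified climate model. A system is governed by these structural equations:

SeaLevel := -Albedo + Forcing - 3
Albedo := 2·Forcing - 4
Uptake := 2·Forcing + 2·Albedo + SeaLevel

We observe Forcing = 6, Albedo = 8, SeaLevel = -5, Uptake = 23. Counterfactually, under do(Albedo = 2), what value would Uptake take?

Under do(Albedo=2), the mechanism Albedo := 2·Forcing - 4 is discarded; Albedo is fixed at 2.
SeaLevel = -Albedo + Forcing - 3  [with Albedo=2, Forcing=6]  = 1
Uptake = 2·Forcing + 2·Albedo + SeaLevel  [with Forcing=6, Albedo=2, SeaLevel=1]  = 17

17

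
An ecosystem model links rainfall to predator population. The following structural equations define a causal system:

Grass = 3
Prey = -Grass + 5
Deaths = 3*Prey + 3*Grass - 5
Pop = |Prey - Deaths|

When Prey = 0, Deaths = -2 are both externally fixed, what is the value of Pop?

Setting Prey = 0, Deaths = -2 by intervention discards those variables' equations.
Pop = |Prey - Deaths|  [with Prey=0, Deaths=-2]  = 2

2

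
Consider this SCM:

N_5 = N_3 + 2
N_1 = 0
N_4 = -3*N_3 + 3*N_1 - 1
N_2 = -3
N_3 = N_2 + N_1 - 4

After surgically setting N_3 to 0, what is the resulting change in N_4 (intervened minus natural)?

The intervention breaks the incoming arrows to N_3: N_3 = N_2 + N_1 - 4 no longer applies, and N_3 = 0.
N_4 = -3*N_3 + 3*N_1 - 1  [with N_3=0, N_1=0]  = -1
Without intervention: N_3 = N_2 + N_1 - 4  [with N_2=-3, N_1=0]  = -7; N_4 = -3*N_3 + 3*N_1 - 1  [with N_3=-7, N_1=0]  = 20.
Change = -1 − 20 = -21.

-21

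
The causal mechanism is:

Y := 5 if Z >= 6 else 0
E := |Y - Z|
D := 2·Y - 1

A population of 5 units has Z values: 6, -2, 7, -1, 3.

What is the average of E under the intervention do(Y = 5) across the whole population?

3.6

Every unit gets Y=5 under the intervention. E values become 1, 7, 2, 6, 2; E[E|do(Y=5)] = 3.6.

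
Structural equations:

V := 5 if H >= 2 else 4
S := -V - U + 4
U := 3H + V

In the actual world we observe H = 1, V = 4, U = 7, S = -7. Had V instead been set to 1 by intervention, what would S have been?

Under do(V=1), the mechanism V := 5 if H >= 2 else 4 is discarded; V is fixed at 1.
U = 3H + V  [with H=1, V=1]  = 4
S = -V - U + 4  [with V=1, U=4]  = -1

-1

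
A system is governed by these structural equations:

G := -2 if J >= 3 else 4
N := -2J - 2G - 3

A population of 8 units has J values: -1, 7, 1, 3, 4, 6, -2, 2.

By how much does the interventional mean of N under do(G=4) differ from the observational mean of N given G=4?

-5

Under do(G=4), G's equation is replaced by G=4 for every unit. Per-unit N: -9, -25, -13, -17, -19, -23, -7, -15. Mean = -16.
E[N|G=4] averages over only the 4 units with G=4 (J = -1, 1, -2, 2): N = -9, -13, -7, -15, mean -11.
Difference = -16 − (-11) = -5.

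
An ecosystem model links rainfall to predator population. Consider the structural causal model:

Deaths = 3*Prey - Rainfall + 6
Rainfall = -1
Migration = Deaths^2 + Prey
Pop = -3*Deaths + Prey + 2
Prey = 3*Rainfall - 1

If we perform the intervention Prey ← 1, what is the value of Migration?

101

Under do(Prey=1), the mechanism Prey = 3*Rainfall - 1 is discarded; Prey is fixed at 1.
Deaths = 3*Prey - Rainfall + 6  [with Prey=1, Rainfall=-1]  = 10
Migration = Deaths^2 + Prey  [with Deaths=10, Prey=1]  = 101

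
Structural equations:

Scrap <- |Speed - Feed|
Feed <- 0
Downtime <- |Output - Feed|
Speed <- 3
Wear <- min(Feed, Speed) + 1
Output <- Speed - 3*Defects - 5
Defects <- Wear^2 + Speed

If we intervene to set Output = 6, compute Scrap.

do(Output=6) replaces the equation Output <- Speed - 3*Defects - 5 with the constant Output = 6.
Since Scrap is not a descendant of the intervened variable, it is unaffected.
Scrap = |Speed - Feed|  [with Speed=3, Feed=0]  = 3

3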